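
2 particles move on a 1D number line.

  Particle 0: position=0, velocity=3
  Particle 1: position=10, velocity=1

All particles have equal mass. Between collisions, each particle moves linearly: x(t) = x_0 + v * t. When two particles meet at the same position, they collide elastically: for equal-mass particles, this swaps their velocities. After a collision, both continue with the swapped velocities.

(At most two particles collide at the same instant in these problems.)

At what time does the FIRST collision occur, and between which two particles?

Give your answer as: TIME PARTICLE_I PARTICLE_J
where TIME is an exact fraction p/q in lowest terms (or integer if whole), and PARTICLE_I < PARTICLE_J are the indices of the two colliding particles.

Answer: 5 0 1

Derivation:
Pair (0,1): pos 0,10 vel 3,1 -> gap=10, closing at 2/unit, collide at t=5
Earliest collision: t=5 between 0 and 1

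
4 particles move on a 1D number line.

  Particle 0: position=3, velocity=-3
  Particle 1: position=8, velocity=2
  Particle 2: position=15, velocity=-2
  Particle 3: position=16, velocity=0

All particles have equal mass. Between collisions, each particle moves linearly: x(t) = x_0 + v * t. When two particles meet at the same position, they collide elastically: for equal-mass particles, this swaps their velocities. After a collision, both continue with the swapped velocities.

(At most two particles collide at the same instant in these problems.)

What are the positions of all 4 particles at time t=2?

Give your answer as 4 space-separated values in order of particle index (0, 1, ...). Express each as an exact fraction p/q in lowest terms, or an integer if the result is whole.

Answer: -3 11 12 16

Derivation:
Collision at t=7/4: particles 1 and 2 swap velocities; positions: p0=-9/4 p1=23/2 p2=23/2 p3=16; velocities now: v0=-3 v1=-2 v2=2 v3=0
Advance to t=2 (no further collisions before then); velocities: v0=-3 v1=-2 v2=2 v3=0; positions = -3 11 12 16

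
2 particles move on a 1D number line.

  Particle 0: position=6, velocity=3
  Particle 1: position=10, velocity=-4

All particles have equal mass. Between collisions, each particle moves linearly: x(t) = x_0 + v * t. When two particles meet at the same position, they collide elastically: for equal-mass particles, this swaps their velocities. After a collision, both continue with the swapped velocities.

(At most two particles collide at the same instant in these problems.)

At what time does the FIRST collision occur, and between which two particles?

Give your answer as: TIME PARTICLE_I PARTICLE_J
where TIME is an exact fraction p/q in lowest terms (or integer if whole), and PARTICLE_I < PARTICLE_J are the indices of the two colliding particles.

Pair (0,1): pos 6,10 vel 3,-4 -> gap=4, closing at 7/unit, collide at t=4/7
Earliest collision: t=4/7 between 0 and 1

Answer: 4/7 0 1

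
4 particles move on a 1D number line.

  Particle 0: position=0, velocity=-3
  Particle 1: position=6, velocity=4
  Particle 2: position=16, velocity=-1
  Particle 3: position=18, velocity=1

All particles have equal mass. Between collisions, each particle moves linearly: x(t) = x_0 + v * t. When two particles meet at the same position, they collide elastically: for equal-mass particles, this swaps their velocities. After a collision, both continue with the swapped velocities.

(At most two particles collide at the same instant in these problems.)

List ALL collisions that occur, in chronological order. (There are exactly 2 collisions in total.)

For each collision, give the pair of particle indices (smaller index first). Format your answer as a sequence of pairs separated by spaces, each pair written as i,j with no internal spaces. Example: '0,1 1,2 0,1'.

Answer: 1,2 2,3

Derivation:
Collision at t=2: particles 1 and 2 swap velocities; positions: p0=-6 p1=14 p2=14 p3=20; velocities now: v0=-3 v1=-1 v2=4 v3=1
Collision at t=4: particles 2 and 3 swap velocities; positions: p0=-12 p1=12 p2=22 p3=22; velocities now: v0=-3 v1=-1 v2=1 v3=4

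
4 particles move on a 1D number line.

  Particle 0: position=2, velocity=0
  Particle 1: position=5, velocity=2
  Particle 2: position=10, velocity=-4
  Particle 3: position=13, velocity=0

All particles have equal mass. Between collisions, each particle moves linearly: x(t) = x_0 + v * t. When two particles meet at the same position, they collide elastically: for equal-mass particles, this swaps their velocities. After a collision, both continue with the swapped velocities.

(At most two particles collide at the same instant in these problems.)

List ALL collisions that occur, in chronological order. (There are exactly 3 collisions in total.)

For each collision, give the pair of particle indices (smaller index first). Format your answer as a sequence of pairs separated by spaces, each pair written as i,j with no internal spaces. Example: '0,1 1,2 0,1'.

Answer: 1,2 0,1 2,3

Derivation:
Collision at t=5/6: particles 1 and 2 swap velocities; positions: p0=2 p1=20/3 p2=20/3 p3=13; velocities now: v0=0 v1=-4 v2=2 v3=0
Collision at t=2: particles 0 and 1 swap velocities; positions: p0=2 p1=2 p2=9 p3=13; velocities now: v0=-4 v1=0 v2=2 v3=0
Collision at t=4: particles 2 and 3 swap velocities; positions: p0=-6 p1=2 p2=13 p3=13; velocities now: v0=-4 v1=0 v2=0 v3=2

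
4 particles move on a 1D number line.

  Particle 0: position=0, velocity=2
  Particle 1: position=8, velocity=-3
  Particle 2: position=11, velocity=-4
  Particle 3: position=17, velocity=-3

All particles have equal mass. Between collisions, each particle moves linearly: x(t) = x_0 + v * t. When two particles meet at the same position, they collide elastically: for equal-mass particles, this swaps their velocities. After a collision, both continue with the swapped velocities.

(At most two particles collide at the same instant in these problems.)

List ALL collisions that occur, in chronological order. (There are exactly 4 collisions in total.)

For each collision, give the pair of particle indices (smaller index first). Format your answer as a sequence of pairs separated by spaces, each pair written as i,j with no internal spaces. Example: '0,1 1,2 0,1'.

Collision at t=8/5: particles 0 and 1 swap velocities; positions: p0=16/5 p1=16/5 p2=23/5 p3=61/5; velocities now: v0=-3 v1=2 v2=-4 v3=-3
Collision at t=11/6: particles 1 and 2 swap velocities; positions: p0=5/2 p1=11/3 p2=11/3 p3=23/2; velocities now: v0=-3 v1=-4 v2=2 v3=-3
Collision at t=3: particles 0 and 1 swap velocities; positions: p0=-1 p1=-1 p2=6 p3=8; velocities now: v0=-4 v1=-3 v2=2 v3=-3
Collision at t=17/5: particles 2 and 3 swap velocities; positions: p0=-13/5 p1=-11/5 p2=34/5 p3=34/5; velocities now: v0=-4 v1=-3 v2=-3 v3=2

Answer: 0,1 1,2 0,1 2,3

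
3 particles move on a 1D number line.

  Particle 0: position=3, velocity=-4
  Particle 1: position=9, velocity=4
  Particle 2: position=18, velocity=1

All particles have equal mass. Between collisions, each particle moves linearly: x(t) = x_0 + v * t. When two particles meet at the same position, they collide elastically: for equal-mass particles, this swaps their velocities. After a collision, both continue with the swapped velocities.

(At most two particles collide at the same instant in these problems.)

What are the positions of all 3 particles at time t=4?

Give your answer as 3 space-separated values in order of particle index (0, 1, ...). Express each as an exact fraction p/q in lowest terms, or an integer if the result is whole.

Answer: -13 22 25

Derivation:
Collision at t=3: particles 1 and 2 swap velocities; positions: p0=-9 p1=21 p2=21; velocities now: v0=-4 v1=1 v2=4
Advance to t=4 (no further collisions before then); velocities: v0=-4 v1=1 v2=4; positions = -13 22 25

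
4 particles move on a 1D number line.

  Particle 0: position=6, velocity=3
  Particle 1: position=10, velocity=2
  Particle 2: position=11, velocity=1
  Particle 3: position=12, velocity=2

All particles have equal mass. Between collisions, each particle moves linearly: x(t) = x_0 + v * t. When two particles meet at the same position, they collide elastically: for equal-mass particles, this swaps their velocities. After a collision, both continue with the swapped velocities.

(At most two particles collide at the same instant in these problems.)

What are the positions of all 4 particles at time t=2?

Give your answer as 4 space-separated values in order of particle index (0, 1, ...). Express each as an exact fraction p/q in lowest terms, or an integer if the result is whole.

Answer: 12 13 14 16

Derivation:
Collision at t=1: particles 1 and 2 swap velocities; positions: p0=9 p1=12 p2=12 p3=14; velocities now: v0=3 v1=1 v2=2 v3=2
Advance to t=2 (no further collisions before then); velocities: v0=3 v1=1 v2=2 v3=2; positions = 12 13 14 16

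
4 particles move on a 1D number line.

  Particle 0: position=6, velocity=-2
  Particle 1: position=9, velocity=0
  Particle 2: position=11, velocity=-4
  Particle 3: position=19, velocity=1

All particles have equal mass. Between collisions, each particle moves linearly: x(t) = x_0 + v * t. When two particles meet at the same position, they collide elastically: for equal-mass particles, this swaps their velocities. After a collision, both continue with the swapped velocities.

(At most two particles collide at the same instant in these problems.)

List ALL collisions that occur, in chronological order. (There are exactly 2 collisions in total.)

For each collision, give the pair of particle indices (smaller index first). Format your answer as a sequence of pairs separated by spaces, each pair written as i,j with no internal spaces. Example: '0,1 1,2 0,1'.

Answer: 1,2 0,1

Derivation:
Collision at t=1/2: particles 1 and 2 swap velocities; positions: p0=5 p1=9 p2=9 p3=39/2; velocities now: v0=-2 v1=-4 v2=0 v3=1
Collision at t=5/2: particles 0 and 1 swap velocities; positions: p0=1 p1=1 p2=9 p3=43/2; velocities now: v0=-4 v1=-2 v2=0 v3=1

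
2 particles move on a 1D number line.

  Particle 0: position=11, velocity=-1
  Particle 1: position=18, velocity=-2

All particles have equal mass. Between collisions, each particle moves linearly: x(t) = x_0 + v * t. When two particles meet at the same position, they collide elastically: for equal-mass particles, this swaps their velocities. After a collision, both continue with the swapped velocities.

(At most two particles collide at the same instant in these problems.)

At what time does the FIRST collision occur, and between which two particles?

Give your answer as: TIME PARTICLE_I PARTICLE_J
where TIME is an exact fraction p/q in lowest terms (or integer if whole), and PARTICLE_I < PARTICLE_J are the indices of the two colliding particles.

Pair (0,1): pos 11,18 vel -1,-2 -> gap=7, closing at 1/unit, collide at t=7
Earliest collision: t=7 between 0 and 1

Answer: 7 0 1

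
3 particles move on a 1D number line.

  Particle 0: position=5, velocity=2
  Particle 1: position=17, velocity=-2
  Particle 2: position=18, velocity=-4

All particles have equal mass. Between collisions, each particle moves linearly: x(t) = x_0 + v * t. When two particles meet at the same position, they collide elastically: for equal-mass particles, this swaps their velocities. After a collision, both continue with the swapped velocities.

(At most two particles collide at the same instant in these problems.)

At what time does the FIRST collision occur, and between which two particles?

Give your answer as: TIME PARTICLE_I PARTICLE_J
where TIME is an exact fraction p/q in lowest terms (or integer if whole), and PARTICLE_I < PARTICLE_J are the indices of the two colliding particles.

Pair (0,1): pos 5,17 vel 2,-2 -> gap=12, closing at 4/unit, collide at t=3
Pair (1,2): pos 17,18 vel -2,-4 -> gap=1, closing at 2/unit, collide at t=1/2
Earliest collision: t=1/2 between 1 and 2

Answer: 1/2 1 2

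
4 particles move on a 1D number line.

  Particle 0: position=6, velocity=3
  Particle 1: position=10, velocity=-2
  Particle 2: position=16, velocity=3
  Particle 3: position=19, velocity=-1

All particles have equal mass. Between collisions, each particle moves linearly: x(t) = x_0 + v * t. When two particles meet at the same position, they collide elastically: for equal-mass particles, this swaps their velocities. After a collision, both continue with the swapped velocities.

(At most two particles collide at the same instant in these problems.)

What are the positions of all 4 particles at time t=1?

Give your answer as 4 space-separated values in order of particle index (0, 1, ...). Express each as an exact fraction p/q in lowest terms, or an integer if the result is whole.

Collision at t=3/4: particles 2 and 3 swap velocities; positions: p0=33/4 p1=17/2 p2=73/4 p3=73/4; velocities now: v0=3 v1=-2 v2=-1 v3=3
Collision at t=4/5: particles 0 and 1 swap velocities; positions: p0=42/5 p1=42/5 p2=91/5 p3=92/5; velocities now: v0=-2 v1=3 v2=-1 v3=3
Advance to t=1 (no further collisions before then); velocities: v0=-2 v1=3 v2=-1 v3=3; positions = 8 9 18 19

Answer: 8 9 18 19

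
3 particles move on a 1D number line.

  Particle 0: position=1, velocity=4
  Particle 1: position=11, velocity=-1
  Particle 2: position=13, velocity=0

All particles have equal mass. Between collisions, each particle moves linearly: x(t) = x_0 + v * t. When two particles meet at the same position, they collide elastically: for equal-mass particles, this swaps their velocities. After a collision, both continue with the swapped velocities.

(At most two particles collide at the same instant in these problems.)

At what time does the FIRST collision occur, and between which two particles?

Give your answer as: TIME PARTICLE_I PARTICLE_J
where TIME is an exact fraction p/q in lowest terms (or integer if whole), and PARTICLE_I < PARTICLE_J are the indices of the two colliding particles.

Answer: 2 0 1

Derivation:
Pair (0,1): pos 1,11 vel 4,-1 -> gap=10, closing at 5/unit, collide at t=2
Pair (1,2): pos 11,13 vel -1,0 -> not approaching (rel speed -1 <= 0)
Earliest collision: t=2 between 0 and 1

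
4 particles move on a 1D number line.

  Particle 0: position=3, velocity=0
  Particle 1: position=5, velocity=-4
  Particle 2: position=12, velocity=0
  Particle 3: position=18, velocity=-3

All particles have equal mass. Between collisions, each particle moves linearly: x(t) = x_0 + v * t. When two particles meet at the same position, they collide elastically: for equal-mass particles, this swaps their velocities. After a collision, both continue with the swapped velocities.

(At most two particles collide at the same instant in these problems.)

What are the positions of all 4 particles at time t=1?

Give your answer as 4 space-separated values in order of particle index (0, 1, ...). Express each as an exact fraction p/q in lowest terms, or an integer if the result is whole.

Collision at t=1/2: particles 0 and 1 swap velocities; positions: p0=3 p1=3 p2=12 p3=33/2; velocities now: v0=-4 v1=0 v2=0 v3=-3
Advance to t=1 (no further collisions before then); velocities: v0=-4 v1=0 v2=0 v3=-3; positions = 1 3 12 15

Answer: 1 3 12 15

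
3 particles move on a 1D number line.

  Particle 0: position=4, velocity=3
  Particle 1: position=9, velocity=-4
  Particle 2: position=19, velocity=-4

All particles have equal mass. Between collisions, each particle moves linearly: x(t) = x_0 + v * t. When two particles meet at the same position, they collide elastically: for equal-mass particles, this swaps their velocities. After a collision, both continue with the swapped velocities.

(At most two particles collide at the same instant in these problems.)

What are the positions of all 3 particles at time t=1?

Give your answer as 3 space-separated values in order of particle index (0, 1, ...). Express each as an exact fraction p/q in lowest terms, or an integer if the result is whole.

Answer: 5 7 15

Derivation:
Collision at t=5/7: particles 0 and 1 swap velocities; positions: p0=43/7 p1=43/7 p2=113/7; velocities now: v0=-4 v1=3 v2=-4
Advance to t=1 (no further collisions before then); velocities: v0=-4 v1=3 v2=-4; positions = 5 7 15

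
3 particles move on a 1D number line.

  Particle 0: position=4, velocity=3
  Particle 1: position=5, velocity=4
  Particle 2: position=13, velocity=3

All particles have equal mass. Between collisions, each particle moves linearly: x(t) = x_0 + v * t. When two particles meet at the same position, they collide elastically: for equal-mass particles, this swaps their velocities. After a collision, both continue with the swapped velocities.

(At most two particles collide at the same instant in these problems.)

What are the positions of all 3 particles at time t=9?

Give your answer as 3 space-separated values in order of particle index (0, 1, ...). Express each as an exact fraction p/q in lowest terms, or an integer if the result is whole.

Collision at t=8: particles 1 and 2 swap velocities; positions: p0=28 p1=37 p2=37; velocities now: v0=3 v1=3 v2=4
Advance to t=9 (no further collisions before then); velocities: v0=3 v1=3 v2=4; positions = 31 40 41

Answer: 31 40 41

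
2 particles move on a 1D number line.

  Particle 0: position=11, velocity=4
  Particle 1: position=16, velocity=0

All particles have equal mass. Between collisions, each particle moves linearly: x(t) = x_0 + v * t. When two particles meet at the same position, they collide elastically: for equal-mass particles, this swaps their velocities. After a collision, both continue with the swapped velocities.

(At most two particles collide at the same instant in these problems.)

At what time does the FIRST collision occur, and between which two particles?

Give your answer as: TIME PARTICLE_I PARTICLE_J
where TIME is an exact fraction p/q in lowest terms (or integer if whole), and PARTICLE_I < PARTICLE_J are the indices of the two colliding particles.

Answer: 5/4 0 1

Derivation:
Pair (0,1): pos 11,16 vel 4,0 -> gap=5, closing at 4/unit, collide at t=5/4
Earliest collision: t=5/4 between 0 and 1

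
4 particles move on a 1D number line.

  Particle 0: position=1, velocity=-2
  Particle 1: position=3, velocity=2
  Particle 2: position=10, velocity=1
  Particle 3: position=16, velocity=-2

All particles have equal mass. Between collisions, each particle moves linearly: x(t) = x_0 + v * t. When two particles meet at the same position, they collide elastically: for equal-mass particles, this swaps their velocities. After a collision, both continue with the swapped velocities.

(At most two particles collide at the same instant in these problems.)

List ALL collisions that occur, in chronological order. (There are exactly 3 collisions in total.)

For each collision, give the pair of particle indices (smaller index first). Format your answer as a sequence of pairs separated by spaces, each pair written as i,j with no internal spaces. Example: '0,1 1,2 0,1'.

Collision at t=2: particles 2 and 3 swap velocities; positions: p0=-3 p1=7 p2=12 p3=12; velocities now: v0=-2 v1=2 v2=-2 v3=1
Collision at t=13/4: particles 1 and 2 swap velocities; positions: p0=-11/2 p1=19/2 p2=19/2 p3=53/4; velocities now: v0=-2 v1=-2 v2=2 v3=1
Collision at t=7: particles 2 and 3 swap velocities; positions: p0=-13 p1=2 p2=17 p3=17; velocities now: v0=-2 v1=-2 v2=1 v3=2

Answer: 2,3 1,2 2,3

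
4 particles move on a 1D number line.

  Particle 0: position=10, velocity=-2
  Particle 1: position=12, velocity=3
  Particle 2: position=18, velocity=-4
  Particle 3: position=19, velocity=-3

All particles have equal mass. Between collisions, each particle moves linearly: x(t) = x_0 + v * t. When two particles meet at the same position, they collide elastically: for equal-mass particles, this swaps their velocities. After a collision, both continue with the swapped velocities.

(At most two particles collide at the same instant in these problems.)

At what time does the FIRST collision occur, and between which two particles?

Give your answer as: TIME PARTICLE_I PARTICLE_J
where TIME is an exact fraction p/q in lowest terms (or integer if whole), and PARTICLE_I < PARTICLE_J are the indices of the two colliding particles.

Pair (0,1): pos 10,12 vel -2,3 -> not approaching (rel speed -5 <= 0)
Pair (1,2): pos 12,18 vel 3,-4 -> gap=6, closing at 7/unit, collide at t=6/7
Pair (2,3): pos 18,19 vel -4,-3 -> not approaching (rel speed -1 <= 0)
Earliest collision: t=6/7 between 1 and 2

Answer: 6/7 1 2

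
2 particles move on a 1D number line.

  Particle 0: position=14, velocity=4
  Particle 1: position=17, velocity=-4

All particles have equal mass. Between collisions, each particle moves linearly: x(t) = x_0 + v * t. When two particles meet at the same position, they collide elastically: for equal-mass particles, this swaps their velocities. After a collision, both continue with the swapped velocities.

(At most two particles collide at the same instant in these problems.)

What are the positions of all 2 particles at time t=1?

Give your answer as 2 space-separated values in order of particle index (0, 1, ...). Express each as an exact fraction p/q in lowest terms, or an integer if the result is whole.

Answer: 13 18

Derivation:
Collision at t=3/8: particles 0 and 1 swap velocities; positions: p0=31/2 p1=31/2; velocities now: v0=-4 v1=4
Advance to t=1 (no further collisions before then); velocities: v0=-4 v1=4; positions = 13 18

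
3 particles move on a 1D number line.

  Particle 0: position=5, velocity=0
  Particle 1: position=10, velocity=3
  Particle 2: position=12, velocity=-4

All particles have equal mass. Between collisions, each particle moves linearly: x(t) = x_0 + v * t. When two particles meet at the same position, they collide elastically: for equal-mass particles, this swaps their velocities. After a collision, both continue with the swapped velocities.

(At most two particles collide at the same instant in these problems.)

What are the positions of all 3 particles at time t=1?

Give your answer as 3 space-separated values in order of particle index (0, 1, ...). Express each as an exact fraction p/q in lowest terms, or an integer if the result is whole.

Answer: 5 8 13

Derivation:
Collision at t=2/7: particles 1 and 2 swap velocities; positions: p0=5 p1=76/7 p2=76/7; velocities now: v0=0 v1=-4 v2=3
Advance to t=1 (no further collisions before then); velocities: v0=0 v1=-4 v2=3; positions = 5 8 13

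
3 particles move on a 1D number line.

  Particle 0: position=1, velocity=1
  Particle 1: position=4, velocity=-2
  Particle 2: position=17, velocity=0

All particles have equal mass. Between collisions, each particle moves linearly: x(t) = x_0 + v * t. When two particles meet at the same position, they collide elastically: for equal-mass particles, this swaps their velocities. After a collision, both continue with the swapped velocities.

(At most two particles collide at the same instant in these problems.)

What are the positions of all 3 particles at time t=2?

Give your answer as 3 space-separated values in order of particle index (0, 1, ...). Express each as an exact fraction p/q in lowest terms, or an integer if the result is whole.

Collision at t=1: particles 0 and 1 swap velocities; positions: p0=2 p1=2 p2=17; velocities now: v0=-2 v1=1 v2=0
Advance to t=2 (no further collisions before then); velocities: v0=-2 v1=1 v2=0; positions = 0 3 17

Answer: 0 3 17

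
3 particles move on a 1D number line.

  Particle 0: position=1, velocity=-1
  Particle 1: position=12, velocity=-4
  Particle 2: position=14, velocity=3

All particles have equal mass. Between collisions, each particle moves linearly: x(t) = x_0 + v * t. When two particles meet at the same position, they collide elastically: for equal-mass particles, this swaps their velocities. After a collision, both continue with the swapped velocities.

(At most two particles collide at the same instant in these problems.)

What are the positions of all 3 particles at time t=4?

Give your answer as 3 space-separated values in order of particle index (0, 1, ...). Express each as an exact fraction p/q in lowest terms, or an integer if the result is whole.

Answer: -4 -3 26

Derivation:
Collision at t=11/3: particles 0 and 1 swap velocities; positions: p0=-8/3 p1=-8/3 p2=25; velocities now: v0=-4 v1=-1 v2=3
Advance to t=4 (no further collisions before then); velocities: v0=-4 v1=-1 v2=3; positions = -4 -3 26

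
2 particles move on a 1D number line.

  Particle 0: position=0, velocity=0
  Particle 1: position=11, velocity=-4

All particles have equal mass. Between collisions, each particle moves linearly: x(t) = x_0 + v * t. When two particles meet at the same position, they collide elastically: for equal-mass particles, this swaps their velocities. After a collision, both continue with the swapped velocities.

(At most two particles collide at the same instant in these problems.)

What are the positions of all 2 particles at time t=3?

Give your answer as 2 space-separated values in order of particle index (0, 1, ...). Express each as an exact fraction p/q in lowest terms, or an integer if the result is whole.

Answer: -1 0

Derivation:
Collision at t=11/4: particles 0 and 1 swap velocities; positions: p0=0 p1=0; velocities now: v0=-4 v1=0
Advance to t=3 (no further collisions before then); velocities: v0=-4 v1=0; positions = -1 0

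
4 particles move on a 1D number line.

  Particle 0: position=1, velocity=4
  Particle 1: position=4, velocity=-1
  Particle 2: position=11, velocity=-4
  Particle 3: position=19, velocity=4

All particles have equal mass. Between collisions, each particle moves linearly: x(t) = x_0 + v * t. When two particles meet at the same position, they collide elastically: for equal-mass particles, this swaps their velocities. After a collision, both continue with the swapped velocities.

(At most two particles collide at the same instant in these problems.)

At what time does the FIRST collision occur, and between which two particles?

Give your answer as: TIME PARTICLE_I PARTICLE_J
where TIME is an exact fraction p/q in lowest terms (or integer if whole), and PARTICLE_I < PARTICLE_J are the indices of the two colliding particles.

Answer: 3/5 0 1

Derivation:
Pair (0,1): pos 1,4 vel 4,-1 -> gap=3, closing at 5/unit, collide at t=3/5
Pair (1,2): pos 4,11 vel -1,-4 -> gap=7, closing at 3/unit, collide at t=7/3
Pair (2,3): pos 11,19 vel -4,4 -> not approaching (rel speed -8 <= 0)
Earliest collision: t=3/5 between 0 and 1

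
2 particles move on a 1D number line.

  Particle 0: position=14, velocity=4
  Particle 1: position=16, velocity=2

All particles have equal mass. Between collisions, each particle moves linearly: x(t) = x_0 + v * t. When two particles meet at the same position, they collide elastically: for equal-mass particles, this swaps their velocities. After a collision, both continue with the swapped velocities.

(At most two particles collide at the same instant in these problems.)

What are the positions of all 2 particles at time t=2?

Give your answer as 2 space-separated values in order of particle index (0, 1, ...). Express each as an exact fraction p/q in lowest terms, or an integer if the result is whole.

Answer: 20 22

Derivation:
Collision at t=1: particles 0 and 1 swap velocities; positions: p0=18 p1=18; velocities now: v0=2 v1=4
Advance to t=2 (no further collisions before then); velocities: v0=2 v1=4; positions = 20 22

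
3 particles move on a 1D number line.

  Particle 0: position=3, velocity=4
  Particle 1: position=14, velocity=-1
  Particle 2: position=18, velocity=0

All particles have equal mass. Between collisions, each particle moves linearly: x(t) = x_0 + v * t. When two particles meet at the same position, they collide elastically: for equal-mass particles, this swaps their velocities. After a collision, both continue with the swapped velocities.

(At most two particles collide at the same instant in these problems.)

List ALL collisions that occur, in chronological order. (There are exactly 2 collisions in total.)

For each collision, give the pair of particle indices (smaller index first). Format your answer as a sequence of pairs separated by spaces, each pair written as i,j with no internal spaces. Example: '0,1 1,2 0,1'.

Answer: 0,1 1,2

Derivation:
Collision at t=11/5: particles 0 and 1 swap velocities; positions: p0=59/5 p1=59/5 p2=18; velocities now: v0=-1 v1=4 v2=0
Collision at t=15/4: particles 1 and 2 swap velocities; positions: p0=41/4 p1=18 p2=18; velocities now: v0=-1 v1=0 v2=4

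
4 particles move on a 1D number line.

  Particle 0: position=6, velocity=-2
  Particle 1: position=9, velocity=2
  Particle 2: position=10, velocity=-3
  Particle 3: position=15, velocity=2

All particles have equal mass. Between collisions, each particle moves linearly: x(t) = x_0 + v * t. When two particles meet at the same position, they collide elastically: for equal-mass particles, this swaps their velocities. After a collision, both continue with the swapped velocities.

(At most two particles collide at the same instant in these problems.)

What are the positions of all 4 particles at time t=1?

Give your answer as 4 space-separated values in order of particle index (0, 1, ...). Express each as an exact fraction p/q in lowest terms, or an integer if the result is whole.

Answer: 4 7 11 17

Derivation:
Collision at t=1/5: particles 1 and 2 swap velocities; positions: p0=28/5 p1=47/5 p2=47/5 p3=77/5; velocities now: v0=-2 v1=-3 v2=2 v3=2
Advance to t=1 (no further collisions before then); velocities: v0=-2 v1=-3 v2=2 v3=2; positions = 4 7 11 17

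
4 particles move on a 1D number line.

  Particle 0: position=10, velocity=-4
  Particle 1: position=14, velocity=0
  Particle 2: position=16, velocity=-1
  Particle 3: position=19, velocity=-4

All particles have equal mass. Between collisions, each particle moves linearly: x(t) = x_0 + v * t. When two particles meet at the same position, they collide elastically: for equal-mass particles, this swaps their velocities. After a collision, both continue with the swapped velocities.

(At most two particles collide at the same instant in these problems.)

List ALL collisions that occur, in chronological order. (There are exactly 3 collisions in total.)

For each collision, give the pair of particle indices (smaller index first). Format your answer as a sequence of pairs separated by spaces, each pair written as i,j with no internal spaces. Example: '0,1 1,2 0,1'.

Collision at t=1: particles 2 and 3 swap velocities; positions: p0=6 p1=14 p2=15 p3=15; velocities now: v0=-4 v1=0 v2=-4 v3=-1
Collision at t=5/4: particles 1 and 2 swap velocities; positions: p0=5 p1=14 p2=14 p3=59/4; velocities now: v0=-4 v1=-4 v2=0 v3=-1
Collision at t=2: particles 2 and 3 swap velocities; positions: p0=2 p1=11 p2=14 p3=14; velocities now: v0=-4 v1=-4 v2=-1 v3=0

Answer: 2,3 1,2 2,3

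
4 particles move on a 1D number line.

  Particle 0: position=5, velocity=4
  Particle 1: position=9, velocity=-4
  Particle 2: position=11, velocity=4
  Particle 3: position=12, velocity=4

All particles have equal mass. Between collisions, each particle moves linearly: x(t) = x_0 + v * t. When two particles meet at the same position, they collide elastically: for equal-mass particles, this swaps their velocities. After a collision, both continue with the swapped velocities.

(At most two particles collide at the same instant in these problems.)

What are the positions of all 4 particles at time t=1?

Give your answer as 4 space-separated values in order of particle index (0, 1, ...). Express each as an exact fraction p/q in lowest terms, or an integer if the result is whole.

Answer: 5 9 15 16

Derivation:
Collision at t=1/2: particles 0 and 1 swap velocities; positions: p0=7 p1=7 p2=13 p3=14; velocities now: v0=-4 v1=4 v2=4 v3=4
Advance to t=1 (no further collisions before then); velocities: v0=-4 v1=4 v2=4 v3=4; positions = 5 9 15 16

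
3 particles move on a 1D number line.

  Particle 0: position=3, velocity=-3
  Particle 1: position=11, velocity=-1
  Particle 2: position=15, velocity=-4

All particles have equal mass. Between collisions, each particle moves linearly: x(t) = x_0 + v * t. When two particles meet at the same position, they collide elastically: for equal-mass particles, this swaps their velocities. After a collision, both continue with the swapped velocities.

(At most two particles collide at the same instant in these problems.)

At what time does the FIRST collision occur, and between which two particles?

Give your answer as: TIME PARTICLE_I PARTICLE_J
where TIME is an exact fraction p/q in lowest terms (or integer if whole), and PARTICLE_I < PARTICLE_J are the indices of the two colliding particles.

Answer: 4/3 1 2

Derivation:
Pair (0,1): pos 3,11 vel -3,-1 -> not approaching (rel speed -2 <= 0)
Pair (1,2): pos 11,15 vel -1,-4 -> gap=4, closing at 3/unit, collide at t=4/3
Earliest collision: t=4/3 between 1 and 2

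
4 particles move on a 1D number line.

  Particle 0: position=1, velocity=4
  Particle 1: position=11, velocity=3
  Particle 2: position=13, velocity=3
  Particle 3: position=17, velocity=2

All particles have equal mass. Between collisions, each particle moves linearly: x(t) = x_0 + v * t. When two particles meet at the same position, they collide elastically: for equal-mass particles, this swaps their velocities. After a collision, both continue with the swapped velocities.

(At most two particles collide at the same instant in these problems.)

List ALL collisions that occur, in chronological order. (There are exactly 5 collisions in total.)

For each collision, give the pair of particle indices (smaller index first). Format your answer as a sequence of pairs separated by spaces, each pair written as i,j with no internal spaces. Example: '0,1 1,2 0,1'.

Collision at t=4: particles 2 and 3 swap velocities; positions: p0=17 p1=23 p2=25 p3=25; velocities now: v0=4 v1=3 v2=2 v3=3
Collision at t=6: particles 1 and 2 swap velocities; positions: p0=25 p1=29 p2=29 p3=31; velocities now: v0=4 v1=2 v2=3 v3=3
Collision at t=8: particles 0 and 1 swap velocities; positions: p0=33 p1=33 p2=35 p3=37; velocities now: v0=2 v1=4 v2=3 v3=3
Collision at t=10: particles 1 and 2 swap velocities; positions: p0=37 p1=41 p2=41 p3=43; velocities now: v0=2 v1=3 v2=4 v3=3
Collision at t=12: particles 2 and 3 swap velocities; positions: p0=41 p1=47 p2=49 p3=49; velocities now: v0=2 v1=3 v2=3 v3=4

Answer: 2,3 1,2 0,1 1,2 2,3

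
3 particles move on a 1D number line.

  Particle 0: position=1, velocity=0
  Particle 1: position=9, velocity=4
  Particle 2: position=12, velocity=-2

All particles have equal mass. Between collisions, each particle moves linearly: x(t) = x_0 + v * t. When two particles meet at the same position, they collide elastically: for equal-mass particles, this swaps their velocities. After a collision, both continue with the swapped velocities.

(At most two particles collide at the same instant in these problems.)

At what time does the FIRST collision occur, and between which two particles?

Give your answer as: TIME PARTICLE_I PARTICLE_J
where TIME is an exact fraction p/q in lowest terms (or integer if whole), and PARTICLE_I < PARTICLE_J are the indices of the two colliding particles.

Answer: 1/2 1 2

Derivation:
Pair (0,1): pos 1,9 vel 0,4 -> not approaching (rel speed -4 <= 0)
Pair (1,2): pos 9,12 vel 4,-2 -> gap=3, closing at 6/unit, collide at t=1/2
Earliest collision: t=1/2 between 1 and 2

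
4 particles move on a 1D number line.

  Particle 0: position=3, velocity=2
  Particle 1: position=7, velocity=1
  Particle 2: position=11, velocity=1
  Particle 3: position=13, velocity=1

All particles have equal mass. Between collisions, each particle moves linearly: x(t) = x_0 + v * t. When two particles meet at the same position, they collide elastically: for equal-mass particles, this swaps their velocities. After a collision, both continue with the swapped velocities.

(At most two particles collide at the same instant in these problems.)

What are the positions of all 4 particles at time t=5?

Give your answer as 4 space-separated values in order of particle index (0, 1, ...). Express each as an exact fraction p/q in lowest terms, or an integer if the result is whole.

Collision at t=4: particles 0 and 1 swap velocities; positions: p0=11 p1=11 p2=15 p3=17; velocities now: v0=1 v1=2 v2=1 v3=1
Advance to t=5 (no further collisions before then); velocities: v0=1 v1=2 v2=1 v3=1; positions = 12 13 16 18

Answer: 12 13 16 18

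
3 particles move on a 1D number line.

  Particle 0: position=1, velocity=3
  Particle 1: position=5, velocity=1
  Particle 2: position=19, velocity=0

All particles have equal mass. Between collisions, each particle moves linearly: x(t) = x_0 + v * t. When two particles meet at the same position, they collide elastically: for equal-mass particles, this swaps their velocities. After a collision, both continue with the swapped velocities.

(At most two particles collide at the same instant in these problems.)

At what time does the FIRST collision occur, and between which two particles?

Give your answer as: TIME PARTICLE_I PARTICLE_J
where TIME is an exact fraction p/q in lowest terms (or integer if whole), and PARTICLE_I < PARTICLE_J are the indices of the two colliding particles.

Answer: 2 0 1

Derivation:
Pair (0,1): pos 1,5 vel 3,1 -> gap=4, closing at 2/unit, collide at t=2
Pair (1,2): pos 5,19 vel 1,0 -> gap=14, closing at 1/unit, collide at t=14
Earliest collision: t=2 between 0 and 1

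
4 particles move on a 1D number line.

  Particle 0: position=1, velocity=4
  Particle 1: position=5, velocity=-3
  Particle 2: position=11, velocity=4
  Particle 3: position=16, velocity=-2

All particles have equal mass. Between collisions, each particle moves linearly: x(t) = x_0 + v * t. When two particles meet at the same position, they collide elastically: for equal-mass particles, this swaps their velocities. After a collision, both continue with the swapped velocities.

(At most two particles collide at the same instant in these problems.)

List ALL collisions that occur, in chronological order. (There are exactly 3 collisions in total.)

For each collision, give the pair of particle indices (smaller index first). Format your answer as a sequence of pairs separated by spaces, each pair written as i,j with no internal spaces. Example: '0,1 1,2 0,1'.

Collision at t=4/7: particles 0 and 1 swap velocities; positions: p0=23/7 p1=23/7 p2=93/7 p3=104/7; velocities now: v0=-3 v1=4 v2=4 v3=-2
Collision at t=5/6: particles 2 and 3 swap velocities; positions: p0=5/2 p1=13/3 p2=43/3 p3=43/3; velocities now: v0=-3 v1=4 v2=-2 v3=4
Collision at t=5/2: particles 1 and 2 swap velocities; positions: p0=-5/2 p1=11 p2=11 p3=21; velocities now: v0=-3 v1=-2 v2=4 v3=4

Answer: 0,1 2,3 1,2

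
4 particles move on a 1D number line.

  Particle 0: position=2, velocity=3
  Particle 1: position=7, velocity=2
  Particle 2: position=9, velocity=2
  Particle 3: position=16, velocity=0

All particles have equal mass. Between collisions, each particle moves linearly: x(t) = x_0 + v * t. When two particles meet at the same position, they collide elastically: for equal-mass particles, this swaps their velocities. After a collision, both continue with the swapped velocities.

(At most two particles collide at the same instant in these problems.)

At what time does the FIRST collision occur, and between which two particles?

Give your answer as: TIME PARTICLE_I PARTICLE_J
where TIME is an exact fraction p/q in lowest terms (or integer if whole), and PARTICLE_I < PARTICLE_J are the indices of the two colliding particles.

Pair (0,1): pos 2,7 vel 3,2 -> gap=5, closing at 1/unit, collide at t=5
Pair (1,2): pos 7,9 vel 2,2 -> not approaching (rel speed 0 <= 0)
Pair (2,3): pos 9,16 vel 2,0 -> gap=7, closing at 2/unit, collide at t=7/2
Earliest collision: t=7/2 between 2 and 3

Answer: 7/2 2 3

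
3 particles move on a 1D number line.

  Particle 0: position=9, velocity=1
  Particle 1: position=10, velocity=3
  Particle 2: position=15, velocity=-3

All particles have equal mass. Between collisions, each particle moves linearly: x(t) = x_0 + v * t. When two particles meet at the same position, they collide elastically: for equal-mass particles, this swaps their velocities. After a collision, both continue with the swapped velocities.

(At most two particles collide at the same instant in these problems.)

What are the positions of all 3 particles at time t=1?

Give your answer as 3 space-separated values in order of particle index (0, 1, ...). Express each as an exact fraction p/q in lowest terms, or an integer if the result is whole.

Answer: 10 12 13

Derivation:
Collision at t=5/6: particles 1 and 2 swap velocities; positions: p0=59/6 p1=25/2 p2=25/2; velocities now: v0=1 v1=-3 v2=3
Advance to t=1 (no further collisions before then); velocities: v0=1 v1=-3 v2=3; positions = 10 12 13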